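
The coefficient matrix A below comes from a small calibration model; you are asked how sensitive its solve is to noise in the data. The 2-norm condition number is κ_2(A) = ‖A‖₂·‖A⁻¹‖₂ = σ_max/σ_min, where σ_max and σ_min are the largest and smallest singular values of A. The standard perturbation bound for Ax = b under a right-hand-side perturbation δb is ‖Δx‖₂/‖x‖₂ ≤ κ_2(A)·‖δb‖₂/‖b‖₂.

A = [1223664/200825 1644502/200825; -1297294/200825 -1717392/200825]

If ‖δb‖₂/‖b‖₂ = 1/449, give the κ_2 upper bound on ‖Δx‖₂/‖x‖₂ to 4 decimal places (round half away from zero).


0.6169

form AᵀA = [3781599652/47955625 5041950336/47955625; 5041950336/47955625 6722737348/47955625] with trace 84034696/383645 and determinant 29986576/47955625
solving λ² − 84034696/383645·λ + 29986576/47955625 = 0 gives λ = 5476/25, 5476/1918225
σ_max=√(5476/25)=(74/5), σ_min=√(5476/1918225)=(74/1385) → κ = 277.0000
bound on ‖Δx‖/‖x‖: κ·ε = 277.0000·1/449 = 0.6169


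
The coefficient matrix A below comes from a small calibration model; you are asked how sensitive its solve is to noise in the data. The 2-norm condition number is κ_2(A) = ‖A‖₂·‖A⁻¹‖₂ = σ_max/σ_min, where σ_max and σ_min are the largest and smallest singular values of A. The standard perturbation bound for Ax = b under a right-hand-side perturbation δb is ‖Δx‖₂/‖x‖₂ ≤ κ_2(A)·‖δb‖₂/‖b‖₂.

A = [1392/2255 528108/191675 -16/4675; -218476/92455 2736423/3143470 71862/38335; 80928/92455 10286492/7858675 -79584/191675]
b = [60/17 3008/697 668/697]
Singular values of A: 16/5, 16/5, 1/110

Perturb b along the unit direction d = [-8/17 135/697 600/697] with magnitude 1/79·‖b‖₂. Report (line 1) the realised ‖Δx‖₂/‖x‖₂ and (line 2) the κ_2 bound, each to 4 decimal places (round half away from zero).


σ_max = 16/5, σ_min = 1/110
condition number: (16/5) ÷ (1/110) = 352.0000
bound on ‖Δx‖/‖x‖: κ·ε = 352.0000·1/79 = 4.4557
solve Ax = b  →  x = [-0.7012 1.4390 0.7500]
2-norm of b is 5.6569; of x, 1.7678
re-solving with b+δb shifts x by Δx of norm 7.8766
relative error = 4.4557
so the bound is sharp here: realised error equals the bound

4.4557
4.4557


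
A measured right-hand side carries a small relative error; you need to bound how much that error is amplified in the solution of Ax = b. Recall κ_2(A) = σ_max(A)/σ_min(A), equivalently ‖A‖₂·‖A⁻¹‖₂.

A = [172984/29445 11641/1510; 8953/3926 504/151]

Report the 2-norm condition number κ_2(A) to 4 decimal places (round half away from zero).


form AᵀA = [814964521/20520900 90466544/1710075; 90466544/1710075 160914481/2280100] with trace 45263897/410418 and determinant 1500625/364816
eigenvalues of AᵀA: λ = (tr ± √(tr²−4·det))/2 = 441/4, 30625/820836
σ_max=√(441/4)=(21/2), σ_min=√(30625/820836)=(175/906) → κ = 54.3600

54.3600


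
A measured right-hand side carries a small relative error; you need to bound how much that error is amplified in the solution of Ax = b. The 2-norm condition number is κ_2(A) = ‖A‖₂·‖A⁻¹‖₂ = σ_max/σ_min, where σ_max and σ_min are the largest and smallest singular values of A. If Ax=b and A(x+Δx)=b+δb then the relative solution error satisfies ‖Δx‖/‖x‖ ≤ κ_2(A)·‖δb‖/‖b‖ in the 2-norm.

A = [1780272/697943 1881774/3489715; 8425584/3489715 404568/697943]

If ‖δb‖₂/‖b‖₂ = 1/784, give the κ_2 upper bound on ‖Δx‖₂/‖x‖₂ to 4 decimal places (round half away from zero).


AᵀA = [178626249216/14480512225 1607322528/579220489; 1607322528/579220489 9076046436/14480512225]; tr = 111661092/8614225, det = 6718464/215355625
eigenvalues of AᵀA: λ = (tr ± √(tr²−4·det))/2 = 324/25, 20736/8614225
σ_max=√(324/25)=(18/5), σ_min=√(20736/8614225)=(144/2935) → κ = 73.3750
bound on ‖Δx‖/‖x‖: κ·ε = 73.3750·1/784 = 0.0936

0.0936


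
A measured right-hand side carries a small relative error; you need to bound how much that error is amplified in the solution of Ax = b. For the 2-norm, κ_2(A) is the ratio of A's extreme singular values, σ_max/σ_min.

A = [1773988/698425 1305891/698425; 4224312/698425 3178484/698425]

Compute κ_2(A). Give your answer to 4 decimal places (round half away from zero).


AᵀA = [124212102352/2886375625 93157059564/2886375625; 93157059564/2886375625 69870484273/2886375625]; tr = 1552660693/23091005, det = 180848704/2886375625
char-poly roots: 1681/25 and 107584/115455025
σ_max=√(1681/25)=(41/5), σ_min=√(107584/115455025)=(328/10745) → κ = 268.6250

268.6250


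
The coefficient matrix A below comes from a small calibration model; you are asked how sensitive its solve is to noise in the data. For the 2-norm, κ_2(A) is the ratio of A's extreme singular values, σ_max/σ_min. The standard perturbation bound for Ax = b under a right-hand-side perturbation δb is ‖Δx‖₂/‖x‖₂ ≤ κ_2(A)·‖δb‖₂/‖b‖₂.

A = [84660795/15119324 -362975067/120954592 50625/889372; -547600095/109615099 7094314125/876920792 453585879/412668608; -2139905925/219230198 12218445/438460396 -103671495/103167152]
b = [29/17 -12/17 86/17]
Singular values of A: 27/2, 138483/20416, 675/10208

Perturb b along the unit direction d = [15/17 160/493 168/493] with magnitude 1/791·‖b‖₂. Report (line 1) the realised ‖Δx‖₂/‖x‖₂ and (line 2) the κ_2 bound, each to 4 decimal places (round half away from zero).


from the listed singular values, σ₁ = 27/2, σ_n = 675/10208
condition number: (27/2) ÷ (675/10208) = 204.1600
bound on ‖Δx‖/‖x‖: κ·ε = 204.1600·1/791 = 0.2581
solve Ax = b  →  x = [-5.0881 -9.2253 44.1329]
‖b‖ = 5.3852, ‖x‖ = 45.3730
with δb = [0.0060 0.0022 0.0023], A·Δx = δb → ‖Δx‖ = 0.1030
realised ‖Δx‖/‖x‖ = 0.0023
tightness: 0.0023 against a bound of 0.2581 (unrounded ratio ≈ 0.0088)

0.0023
0.2581


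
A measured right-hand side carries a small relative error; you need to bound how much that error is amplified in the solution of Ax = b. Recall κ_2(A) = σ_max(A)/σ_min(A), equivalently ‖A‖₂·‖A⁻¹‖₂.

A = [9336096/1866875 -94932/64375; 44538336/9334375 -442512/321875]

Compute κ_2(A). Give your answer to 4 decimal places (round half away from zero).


M = AᵀA = [4949739104256/103603515625 -1443658785408/103603515625; -1443658785408/103603515625 421118985744/103603515625]. tr(M)=8593372944/165765625, det(M)=107495424/4144140625
λ_max, λ_min = (8593372944/165765625 ± √73843207507288187136/27478242431640625)/2 = 1296/25, 82944/165765625
so κ_2 = √((1296/25) / (82944/165765625)) = 321.8750

321.8750


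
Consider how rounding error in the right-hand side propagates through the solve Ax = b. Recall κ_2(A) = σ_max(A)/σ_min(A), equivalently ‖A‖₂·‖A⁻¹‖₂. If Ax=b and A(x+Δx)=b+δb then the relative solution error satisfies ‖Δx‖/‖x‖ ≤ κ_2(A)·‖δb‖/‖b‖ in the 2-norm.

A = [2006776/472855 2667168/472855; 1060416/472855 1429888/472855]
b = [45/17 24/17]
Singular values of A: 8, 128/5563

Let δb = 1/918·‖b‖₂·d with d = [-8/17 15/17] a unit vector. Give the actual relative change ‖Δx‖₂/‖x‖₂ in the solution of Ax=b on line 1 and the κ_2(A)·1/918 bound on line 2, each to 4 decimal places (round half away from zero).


0.3787
0.3787

largest singular value 8, smallest 128/5563
κ = σ_max/σ_min = 8/(128/5563) = 347.6875
κ_2(A)·‖δb‖/‖b‖ = 0.3787
solve Ax = b  →  x = [0.2250 0.3000]
‖b‖ = 3.0000, ‖x‖ = 0.3750
re-solving with b+δb shifts x by Δx of norm 0.1420
realised ‖Δx‖/‖x‖ = 0.3787
so the bound is sharp here: realised error equals the bound


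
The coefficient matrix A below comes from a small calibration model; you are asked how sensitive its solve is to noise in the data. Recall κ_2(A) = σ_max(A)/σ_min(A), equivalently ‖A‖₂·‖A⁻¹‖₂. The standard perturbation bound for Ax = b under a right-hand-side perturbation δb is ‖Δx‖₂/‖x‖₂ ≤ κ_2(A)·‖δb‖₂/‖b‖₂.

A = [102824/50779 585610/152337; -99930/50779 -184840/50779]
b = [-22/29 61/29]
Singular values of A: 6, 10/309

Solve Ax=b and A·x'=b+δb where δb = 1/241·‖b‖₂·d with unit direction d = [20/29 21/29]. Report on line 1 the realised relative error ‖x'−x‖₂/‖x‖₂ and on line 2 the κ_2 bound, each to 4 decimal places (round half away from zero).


from the listed singular values, σ₁ = 6, σ_n = 10/309
condition number: 6 ÷ (10/309) = 185.4000
bound on ‖Δx‖/‖x‖: κ·ε = 185.4000·1/241 = 0.7693
solve Ax = b  →  x = [-27.4216 14.2471]
2-norm of b is 2.2361; of x, 30.9018
re-solving with b+δb shifts x by Δx of norm 0.2867
dividing the unrounded norms, ‖Δx‖/‖x‖ = 0.0093
realised/bound (from unrounded values) ≈ 0.0121

0.0093
0.7693


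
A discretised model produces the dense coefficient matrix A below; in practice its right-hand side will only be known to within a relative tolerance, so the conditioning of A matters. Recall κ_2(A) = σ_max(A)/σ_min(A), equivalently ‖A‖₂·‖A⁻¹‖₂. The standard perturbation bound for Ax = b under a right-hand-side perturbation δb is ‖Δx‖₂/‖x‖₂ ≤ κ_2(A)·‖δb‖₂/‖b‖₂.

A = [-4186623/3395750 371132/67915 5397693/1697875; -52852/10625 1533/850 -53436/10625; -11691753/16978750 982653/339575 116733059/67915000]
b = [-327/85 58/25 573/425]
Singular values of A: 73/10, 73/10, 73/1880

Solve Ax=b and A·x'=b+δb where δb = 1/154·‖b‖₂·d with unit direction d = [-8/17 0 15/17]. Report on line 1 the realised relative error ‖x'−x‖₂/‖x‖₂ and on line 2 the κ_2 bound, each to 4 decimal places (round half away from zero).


0.0102
1.2208

largest singular value 73/10, smallest 73/1880
κ = σ_max/σ_min = (73/10)/(73/1880) = 188.0000
κ_2(A)·‖δb‖/‖b‖ = 1.2208
solve Ax = b  →  x = [-54.6801 -36.5995 40.4964]
‖b‖₂ = 4.6904 and ‖x‖₂ = 77.2619
Δx = A⁻¹·δb where δb = 1/154·4.6904·d; ‖Δx‖ = 0.7844
dividing the unrounded norms, ‖Δx‖/‖x‖ = 0.0102
tightness: 0.0102 against a bound of 1.2208 (unrounded ratio ≈ 0.0083)


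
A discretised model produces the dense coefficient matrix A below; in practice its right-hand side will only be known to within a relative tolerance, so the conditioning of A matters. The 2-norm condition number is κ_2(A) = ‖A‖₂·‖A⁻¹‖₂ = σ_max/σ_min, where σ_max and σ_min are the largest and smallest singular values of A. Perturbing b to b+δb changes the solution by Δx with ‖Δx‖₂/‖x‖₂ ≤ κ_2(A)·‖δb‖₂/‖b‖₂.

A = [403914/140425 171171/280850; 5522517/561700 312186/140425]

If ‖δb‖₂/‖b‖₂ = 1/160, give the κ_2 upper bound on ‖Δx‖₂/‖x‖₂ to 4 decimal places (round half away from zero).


M = AᵀA = [52973661321/504811024 1489863375/63101378; 1489863375/63101378 670623849/126202756]. tr(M)=33108957/300304, det(M)=194481/1201216
char-poly roots: 441/4 and 441/300304
so κ_2 = √((441/4) / (441/300304)) = 274.0000
worst-case relative error ≤ 274.0000 × 1/160 = 1.7125

1.7125


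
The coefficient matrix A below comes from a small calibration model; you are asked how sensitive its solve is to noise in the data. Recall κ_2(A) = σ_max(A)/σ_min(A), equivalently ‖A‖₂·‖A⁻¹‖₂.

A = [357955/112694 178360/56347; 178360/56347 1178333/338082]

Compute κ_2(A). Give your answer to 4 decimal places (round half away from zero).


AᵀA = [303663425/15100996 238824040/11325747; 238824040/11325747 3012736129/135908964]; tr = 3415997/80802, det = 714025/646416
eigenvalues of AᵀA: λ = (tr ± √(tr²−4·det))/2 = 169/4, 4225/161604
κ = σ_max/σ_min = (13/2)/(65/402) = 40.2000

40.2000


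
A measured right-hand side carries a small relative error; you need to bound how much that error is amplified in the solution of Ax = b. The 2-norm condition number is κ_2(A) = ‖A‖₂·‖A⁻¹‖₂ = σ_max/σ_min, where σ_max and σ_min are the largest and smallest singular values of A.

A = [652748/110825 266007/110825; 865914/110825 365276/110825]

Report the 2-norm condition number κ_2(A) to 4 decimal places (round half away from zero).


170.5000

AᵀA = [47035480276/491287225 3919465116/98257445; 3919465116/98257445 8167451209/491287225]; tr = 65328913/581405, det = 31561924/72675625
eigenvalues of AᵀA: λ = (tr ± √(tr²−4·det))/2 = 2809/25, 11236/2907025
κ_2(A) = √(λ_max/λ_min) = √((2809/25) / (11236/2907025)) = 170.5000


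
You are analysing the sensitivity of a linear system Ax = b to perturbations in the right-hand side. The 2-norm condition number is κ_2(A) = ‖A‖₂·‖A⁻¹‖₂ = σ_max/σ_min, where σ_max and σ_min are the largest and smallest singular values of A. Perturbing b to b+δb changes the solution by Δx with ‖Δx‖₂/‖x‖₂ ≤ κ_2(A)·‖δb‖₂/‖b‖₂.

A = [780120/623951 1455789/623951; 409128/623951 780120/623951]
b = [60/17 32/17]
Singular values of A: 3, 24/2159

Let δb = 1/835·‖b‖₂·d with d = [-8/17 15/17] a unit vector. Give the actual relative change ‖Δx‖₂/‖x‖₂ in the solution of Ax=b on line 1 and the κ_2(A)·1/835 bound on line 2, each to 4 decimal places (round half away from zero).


0.3232
0.3232

σ_max = 3, σ_min = 24/2159
condition number: 3 ÷ (24/2159) = 269.8750
worst-case relative error ≤ 269.8750 × 1/835 = 0.3232
solve Ax = b  →  x = [0.6275 1.1765]
‖b‖₂ = 4.0000 and ‖x‖₂ = 1.3333
with δb = [-0.0023 0.0042], A·Δx = δb → ‖Δx‖ = 0.4309
relative error = 0.3232
realised/bound = 1 exactly: the bound is attained for this b and d


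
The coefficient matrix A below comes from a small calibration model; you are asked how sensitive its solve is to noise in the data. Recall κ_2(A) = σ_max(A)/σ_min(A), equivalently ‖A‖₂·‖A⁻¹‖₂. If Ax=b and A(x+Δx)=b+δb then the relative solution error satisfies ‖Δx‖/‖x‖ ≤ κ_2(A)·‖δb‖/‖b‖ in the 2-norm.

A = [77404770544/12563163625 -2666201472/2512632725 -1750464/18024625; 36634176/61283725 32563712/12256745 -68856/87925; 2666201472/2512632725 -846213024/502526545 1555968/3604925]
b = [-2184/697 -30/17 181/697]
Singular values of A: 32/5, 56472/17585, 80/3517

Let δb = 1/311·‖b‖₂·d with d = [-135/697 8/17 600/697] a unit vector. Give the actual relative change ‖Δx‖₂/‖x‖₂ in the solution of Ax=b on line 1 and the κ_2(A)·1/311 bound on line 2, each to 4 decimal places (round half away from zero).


0.6539
0.9047

largest singular value 32/5, smallest 80/3517
κ = σ_max/σ_min = (32/5)/(80/3517) = 281.3600
κ_2(A)·‖δb‖/‖b‖ = 0.9047
solve Ax = b  →  x = [-0.5886 -0.4804 0.1744]
2-norm of b is 3.6056; of x, 0.7795
with δb = [-0.0022 0.0055 0.0100], A·Δx = δb → ‖Δx‖ = 0.5097
realised ‖Δx‖/‖x‖ = 0.6539
realised/bound (from unrounded values) ≈ 0.7227


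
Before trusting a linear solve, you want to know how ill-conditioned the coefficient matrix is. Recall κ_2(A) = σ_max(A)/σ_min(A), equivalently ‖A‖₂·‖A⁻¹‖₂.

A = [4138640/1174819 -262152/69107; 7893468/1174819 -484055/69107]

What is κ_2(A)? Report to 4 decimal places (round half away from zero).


M = AᵀA = [274862208016/4775777449 -288577965060/4775777449; -288577965060/4775777449 303032914129/4775777449]. tr(M)=687152345/5678689, det(M)=3748096/5678689
λ_max, λ_min = (687152345/5678689 ± √472093208152894449/32247508758721)/2 = 121, 30976/5678689
so κ_2 = √(121 / (30976/5678689)) = 148.9375

148.9375


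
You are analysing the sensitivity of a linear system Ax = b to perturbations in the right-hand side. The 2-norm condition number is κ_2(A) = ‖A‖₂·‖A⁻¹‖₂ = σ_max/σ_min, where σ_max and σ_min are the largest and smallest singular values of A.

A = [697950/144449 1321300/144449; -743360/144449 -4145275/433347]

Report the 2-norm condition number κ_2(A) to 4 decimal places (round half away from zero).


M = AᵀA = [1236288100/24810361 6953669000/74431083; 6953669000/74431083 39115110625/223293249]. tr(M)=173846725/772641, det(M)=62500/85849
eigenvalues of AᵀA: λ = (tr ± √(tr²−4·det))/2 = 225, 2500/772641
so κ_2 = √(225 / (2500/772641)) = 263.7000

263.7000


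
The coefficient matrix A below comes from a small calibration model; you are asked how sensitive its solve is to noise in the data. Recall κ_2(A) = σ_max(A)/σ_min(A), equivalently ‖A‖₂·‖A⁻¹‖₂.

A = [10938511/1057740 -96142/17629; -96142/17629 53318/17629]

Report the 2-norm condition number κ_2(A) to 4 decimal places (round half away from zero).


form AᵀA = [529158636289/3871328400 -2351585249/32261070; -2351585249/32261070 41820392/1075369] with trace 2351944801/13395600 and determinant 7890481/3348900
char-poly roots: 2809/16 and 11236/837225
σ_max=√(2809/16)=(53/4), σ_min=√(11236/837225)=(106/915) → κ = 114.3750

114.3750


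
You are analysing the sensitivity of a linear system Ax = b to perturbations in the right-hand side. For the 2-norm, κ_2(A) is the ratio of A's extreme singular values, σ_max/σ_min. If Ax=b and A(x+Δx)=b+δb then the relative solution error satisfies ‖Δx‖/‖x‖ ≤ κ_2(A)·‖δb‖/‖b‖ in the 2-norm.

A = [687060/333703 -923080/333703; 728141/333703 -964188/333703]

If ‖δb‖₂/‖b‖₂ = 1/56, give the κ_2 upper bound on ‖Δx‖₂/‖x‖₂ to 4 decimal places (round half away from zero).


5.1371

M = AᵀA = [1191725041/132411049 -1588913388/132411049; -1588913388/132411049 2118591184/132411049]. tr(M)=3310316225/132411049, det(M)=1000000/132411049
solving λ² − 3310316225/132411049·λ + 1000000/132411049 = 0 gives λ = 25, 40000/132411049
κ = σ_max/σ_min = 5/(200/11507) = 287.6750
worst-case relative error ≤ 287.6750 × 1/56 = 5.1371


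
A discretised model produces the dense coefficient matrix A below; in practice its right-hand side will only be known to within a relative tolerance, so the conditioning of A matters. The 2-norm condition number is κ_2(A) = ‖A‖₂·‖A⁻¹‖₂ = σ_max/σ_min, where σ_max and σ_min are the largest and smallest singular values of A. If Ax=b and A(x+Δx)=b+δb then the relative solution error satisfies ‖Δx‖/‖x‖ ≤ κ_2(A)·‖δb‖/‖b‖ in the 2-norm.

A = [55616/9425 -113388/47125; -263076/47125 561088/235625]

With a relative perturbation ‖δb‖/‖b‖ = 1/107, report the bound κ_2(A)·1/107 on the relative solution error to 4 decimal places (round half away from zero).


1.1682

AᵀA = [174241936/2640625 -362976768/13203125; -362976768/13203125 756528784/66015625]; tr = 30251936/390625, det = 3748096/9765625
solving λ² − 30251936/390625·λ + 3748096/9765625 = 0 gives λ = 1936/25, 1936/390625
κ = σ_max/σ_min = (44/5)/(44/625) = 125.0000
perturbation bound = 125.0000·1/107 = 1.1682


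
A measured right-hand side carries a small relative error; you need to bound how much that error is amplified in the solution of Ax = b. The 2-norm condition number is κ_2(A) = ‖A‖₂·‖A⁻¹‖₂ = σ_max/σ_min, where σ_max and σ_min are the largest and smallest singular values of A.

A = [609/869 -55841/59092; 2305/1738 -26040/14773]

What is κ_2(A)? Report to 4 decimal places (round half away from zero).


M = AᵀA = [6796549/3020644 -9061857/3020644; -9061857/3020644 48330529/12082576]. tr(M)=75516725/12082576, det(M)=15625/48330304
λ_max, λ_min = (75516725/12082576 ± √5702586964475625/145988642795776)/2 = 25/4, 625/12082576
κ = σ_max/σ_min = (5/2)/(25/3476) = 347.6000

347.6000


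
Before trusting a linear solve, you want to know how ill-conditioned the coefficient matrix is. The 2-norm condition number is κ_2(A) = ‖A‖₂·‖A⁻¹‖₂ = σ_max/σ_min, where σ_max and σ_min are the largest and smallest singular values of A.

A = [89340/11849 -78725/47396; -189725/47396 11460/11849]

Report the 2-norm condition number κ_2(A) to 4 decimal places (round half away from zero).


form AᵀA = [566442025/7772944 -7965000/485809; -7965000/485809 28716025/7772944] with trace 177025/2312 and determinant 30625/73984
solving λ² − 177025/2312·λ + 30625/73984 = 0 gives λ = 1225/16, 25/4624
so κ_2 = √((1225/16) / (25/4624)) = 119.0000

119.0000


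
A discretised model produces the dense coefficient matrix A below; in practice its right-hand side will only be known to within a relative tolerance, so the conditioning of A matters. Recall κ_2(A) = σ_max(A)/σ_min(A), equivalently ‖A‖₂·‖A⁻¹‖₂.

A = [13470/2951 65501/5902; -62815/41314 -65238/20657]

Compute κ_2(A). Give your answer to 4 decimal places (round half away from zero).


form AᵀA = [39508140625/1706846596 23665275000/426711649; 23665275000/426711649 227252655625/1706846596] with trace 789233125/5049842 and determinant 244140625/40398736
λ_max, λ_min = (789233125/5049842 ± √155568122451562500/6375226056241)/2 = 625/4, 390625/10099684
κ = σ_max/σ_min = (25/2)/(625/3178) = 63.5600

63.5600


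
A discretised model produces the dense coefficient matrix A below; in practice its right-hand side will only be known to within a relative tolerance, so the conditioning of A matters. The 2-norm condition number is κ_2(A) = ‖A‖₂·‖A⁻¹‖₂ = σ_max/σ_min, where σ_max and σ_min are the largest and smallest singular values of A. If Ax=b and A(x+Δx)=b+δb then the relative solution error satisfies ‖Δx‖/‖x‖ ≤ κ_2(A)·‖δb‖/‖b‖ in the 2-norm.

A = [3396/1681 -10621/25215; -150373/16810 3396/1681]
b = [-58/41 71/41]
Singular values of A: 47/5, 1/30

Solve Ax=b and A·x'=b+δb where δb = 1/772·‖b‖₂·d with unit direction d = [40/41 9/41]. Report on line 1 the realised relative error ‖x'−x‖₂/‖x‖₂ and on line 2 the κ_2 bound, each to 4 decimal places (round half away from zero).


0.0029
0.3653

largest singular value 47/5, smallest 1/30
κ = σ_max/σ_min = (47/5)/(1/30) = 282.0000
κ_2(A)·‖δb‖/‖b‖ = 0.3653
solve Ax = b  →  x = [-6.7929 -29.2216]
2-norm of b is 2.2361; of x, 30.0008
Δx = A⁻¹·δb where δb = 1/772·2.2361·d; ‖Δx‖ = 0.0869
relative error = 0.0029
tightness: 0.0029 against a bound of 0.3653 (unrounded ratio ≈ 0.0079)


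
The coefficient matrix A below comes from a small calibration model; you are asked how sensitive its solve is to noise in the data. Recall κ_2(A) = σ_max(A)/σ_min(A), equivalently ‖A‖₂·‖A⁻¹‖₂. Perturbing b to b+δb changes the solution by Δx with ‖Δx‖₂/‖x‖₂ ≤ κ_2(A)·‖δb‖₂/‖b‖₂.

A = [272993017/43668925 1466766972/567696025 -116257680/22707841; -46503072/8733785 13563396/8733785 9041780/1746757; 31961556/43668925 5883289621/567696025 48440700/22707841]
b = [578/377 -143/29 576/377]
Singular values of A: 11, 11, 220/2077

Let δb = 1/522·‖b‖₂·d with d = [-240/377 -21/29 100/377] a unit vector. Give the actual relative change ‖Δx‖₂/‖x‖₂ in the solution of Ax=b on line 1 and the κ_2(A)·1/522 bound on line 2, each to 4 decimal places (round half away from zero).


0.0034
0.1989

σ_max = 11, σ_min = 220/2077
κ_2(A) = 11 / (220/2077) = 103.8500
worst-case relative error ≤ 103.8500 × 1/522 = 0.1989
solve Ax = b  →  x = [19.0553 -5.3684 20.2588]
2-norm of b is 5.3852; of x, 28.3256
with δb = [-0.0066 -0.0075 0.0027], A·Δx = δb → ‖Δx‖ = 0.0974
realised ‖Δx‖/‖x‖ = 0.0034
so the bound overstates the realised error by a factor of ≈ 57.8593 (computed from the unrounded values)


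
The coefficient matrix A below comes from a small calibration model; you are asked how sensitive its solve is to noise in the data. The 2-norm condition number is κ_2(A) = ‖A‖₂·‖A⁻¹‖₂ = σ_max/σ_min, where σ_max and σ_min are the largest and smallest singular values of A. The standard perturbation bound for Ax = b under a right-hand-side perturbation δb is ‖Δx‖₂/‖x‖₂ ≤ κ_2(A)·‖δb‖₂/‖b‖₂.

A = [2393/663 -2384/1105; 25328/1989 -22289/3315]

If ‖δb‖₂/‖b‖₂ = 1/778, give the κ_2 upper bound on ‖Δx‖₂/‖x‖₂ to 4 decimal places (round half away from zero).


form AᵀA = [693045625/3956121 -123176000/1318707; -123176000/1318707 21918025/439569] with trace 3080650/13689 and determinant 15625/1521
eigenvalues of AᵀA: λ = (tr ± √(tr²−4·det))/2 = 225, 625/13689
κ_2(A) = √(λ_max/λ_min) = √(225 / (625/13689)) = 70.2000
κ_2(A)·‖δb‖/‖b‖ = 0.0902

0.0902


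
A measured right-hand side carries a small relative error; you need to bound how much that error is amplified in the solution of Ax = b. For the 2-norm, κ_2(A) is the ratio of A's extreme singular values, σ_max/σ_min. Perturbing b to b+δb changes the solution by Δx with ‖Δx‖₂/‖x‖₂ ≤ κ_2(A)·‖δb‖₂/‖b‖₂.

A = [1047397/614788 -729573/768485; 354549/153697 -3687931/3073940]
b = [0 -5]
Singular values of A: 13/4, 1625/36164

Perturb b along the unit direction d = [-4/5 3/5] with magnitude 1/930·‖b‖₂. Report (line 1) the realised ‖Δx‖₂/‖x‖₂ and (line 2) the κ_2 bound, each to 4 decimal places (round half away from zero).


largest singular value 13/4, smallest 1625/36164
κ = σ_max/σ_min = (13/4)/(1625/36164) = 72.3280
perturbation bound = 72.3280·1/930 = 0.0778
solve Ax = b  →  x = [-32.5045 -58.3305]
‖b‖₂ = 5.0000 and ‖x‖₂ = 66.7757
with δb = [-0.0043 0.0032], A·Δx = δb → ‖Δx‖ = 0.1196
realised ‖Δx‖/‖x‖ = 0.0018
realised/bound (from unrounded values) ≈ 0.0230

0.0018
0.0778


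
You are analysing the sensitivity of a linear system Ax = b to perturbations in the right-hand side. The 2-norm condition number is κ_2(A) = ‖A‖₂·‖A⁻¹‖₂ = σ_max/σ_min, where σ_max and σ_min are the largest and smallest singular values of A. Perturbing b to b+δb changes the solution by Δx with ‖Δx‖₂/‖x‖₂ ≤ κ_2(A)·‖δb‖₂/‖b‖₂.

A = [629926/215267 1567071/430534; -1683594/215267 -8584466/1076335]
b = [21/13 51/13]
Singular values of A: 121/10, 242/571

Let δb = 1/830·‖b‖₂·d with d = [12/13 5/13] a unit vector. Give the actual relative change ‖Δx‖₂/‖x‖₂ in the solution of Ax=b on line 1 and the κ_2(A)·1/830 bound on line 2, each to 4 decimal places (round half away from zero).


largest singular value 121/10, smallest 242/571
condition number: (121/10) ÷ (242/571) = 28.5500
worst-case relative error ≤ 28.5500 × 1/830 = 0.0344
solve Ax = b  →  x = [-5.2968 4.7022]
2-norm of b is 4.2426; of x, 7.0829
with δb = [0.0047 0.0020], A·Δx = δb → ‖Δx‖ = 0.0121
relative error = 0.0017
tightness: 0.0017 against a bound of 0.0344 (unrounded ratio ≈ 0.0495)

0.0017
0.0344


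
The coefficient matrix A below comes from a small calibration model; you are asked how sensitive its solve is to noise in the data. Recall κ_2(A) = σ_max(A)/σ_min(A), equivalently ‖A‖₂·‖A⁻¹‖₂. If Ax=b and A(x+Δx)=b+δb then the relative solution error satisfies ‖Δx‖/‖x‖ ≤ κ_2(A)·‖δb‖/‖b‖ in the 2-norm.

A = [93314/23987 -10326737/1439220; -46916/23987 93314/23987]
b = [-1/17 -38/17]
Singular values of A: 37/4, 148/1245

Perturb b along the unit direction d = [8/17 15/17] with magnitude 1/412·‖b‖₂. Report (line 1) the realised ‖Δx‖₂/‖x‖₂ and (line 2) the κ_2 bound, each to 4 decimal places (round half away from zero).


0.0027
0.1889

from the listed singular values, σ₁ = 37/4, σ_n = 148/1245
condition number: (37/4) ÷ (148/1245) = 77.8125
perturbation bound = 77.8125·1/412 = 0.1889
solve Ax = b  →  x = [-14.7941 -8.0127]
‖b‖ = 2.2361, ‖x‖ = 16.8247
Δx = A⁻¹·δb where δb = 1/412·2.2361·d; ‖Δx‖ = 0.0457
realised ‖Δx‖/‖x‖ = 0.0027
realised/bound (from unrounded values) ≈ 0.0144


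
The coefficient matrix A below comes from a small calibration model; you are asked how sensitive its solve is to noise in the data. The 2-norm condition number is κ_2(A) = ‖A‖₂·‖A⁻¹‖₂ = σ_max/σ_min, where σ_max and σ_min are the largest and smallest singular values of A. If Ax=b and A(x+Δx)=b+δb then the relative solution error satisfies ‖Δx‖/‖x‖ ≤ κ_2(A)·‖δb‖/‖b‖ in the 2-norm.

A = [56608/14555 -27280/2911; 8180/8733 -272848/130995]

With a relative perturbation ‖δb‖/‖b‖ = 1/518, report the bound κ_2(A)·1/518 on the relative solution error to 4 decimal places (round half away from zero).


M = AᵀA = [18151696/1134225 -5226304/136107; -5226304/136107 940777984/10208025]. tr(M)=1104143248/10208025, det(M)=116985856/255200625
eigenvalues of AᵀA: λ = (tr ± √(tr²−4·det))/2 = 2704/25, 43264/10208025
so κ_2 = √((2704/25) / (43264/10208025)) = 159.7500
bound on ‖Δx‖/‖x‖: κ·ε = 159.7500·1/518 = 0.3084

0.3084


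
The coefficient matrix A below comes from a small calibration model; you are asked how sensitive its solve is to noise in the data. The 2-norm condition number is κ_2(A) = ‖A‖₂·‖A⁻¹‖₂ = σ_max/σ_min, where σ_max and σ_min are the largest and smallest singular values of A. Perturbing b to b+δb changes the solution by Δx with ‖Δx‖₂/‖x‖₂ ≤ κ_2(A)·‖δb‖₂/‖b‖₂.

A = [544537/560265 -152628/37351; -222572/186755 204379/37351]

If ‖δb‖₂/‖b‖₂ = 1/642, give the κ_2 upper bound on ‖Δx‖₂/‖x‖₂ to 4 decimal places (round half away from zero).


form AᵀA = [29694608041/12555874809 -14638581440/1395097201; -14638581440/1395097201 65066082025/1395097201] with trace 366025786/7469289 and determinant 1500625/7469289
solving λ² − 366025786/7469289·λ + 1500625/7469289 = 0 gives λ = 49, 30625/7469289
σ_max=√49=7, σ_min=√(30625/7469289)=(175/2733) → κ = 109.3200
κ_2(A)·‖δb‖/‖b‖ = 0.1703

0.1703


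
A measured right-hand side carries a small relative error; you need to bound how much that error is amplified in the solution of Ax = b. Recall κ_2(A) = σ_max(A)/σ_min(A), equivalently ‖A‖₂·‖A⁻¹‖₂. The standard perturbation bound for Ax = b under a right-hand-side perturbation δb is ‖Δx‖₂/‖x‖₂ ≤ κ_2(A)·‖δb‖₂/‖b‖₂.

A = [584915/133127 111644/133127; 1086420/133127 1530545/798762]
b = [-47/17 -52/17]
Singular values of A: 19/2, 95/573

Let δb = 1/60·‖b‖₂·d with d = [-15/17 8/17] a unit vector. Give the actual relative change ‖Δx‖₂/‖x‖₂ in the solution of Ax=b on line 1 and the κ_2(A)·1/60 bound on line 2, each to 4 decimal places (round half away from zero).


0.0686
0.9550

largest singular value 19/2, smallest 95/573
condition number: (19/2) ÷ (95/573) = 57.3000
bound on ‖Δx‖/‖x‖: κ·ε = 57.3000·1/60 = 0.9550
solve Ax = b  →  x = [-1.7348 5.7920]
‖b‖₂ = 4.1231 and ‖x‖₂ = 6.0463
with δb = [-0.0606 0.0323], A·Δx = δb → ‖Δx‖ = 0.4145
relative error = 0.0686
so the bound overstates the realised error by a factor of ≈ 13.9311 (computed from the unrounded values)


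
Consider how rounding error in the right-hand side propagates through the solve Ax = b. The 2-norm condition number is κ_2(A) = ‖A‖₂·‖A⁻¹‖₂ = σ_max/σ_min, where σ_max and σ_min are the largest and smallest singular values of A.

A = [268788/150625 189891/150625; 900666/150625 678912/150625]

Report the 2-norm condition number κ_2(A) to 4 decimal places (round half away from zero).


M = AᵀA = [1413513972/36300625 1060021404/36300625; 1060021404/36300625 795168153/36300625]. tr(M)=17669457/290405, det(M)=9253764/36300625
eigenvalues of AᵀA: λ = (tr ± √(tr²−4·det))/2 = 1521/25, 6084/1452025
σ_max=√(1521/25)=(39/5), σ_min=√(6084/1452025)=(78/1205) → κ = 120.5000

120.5000


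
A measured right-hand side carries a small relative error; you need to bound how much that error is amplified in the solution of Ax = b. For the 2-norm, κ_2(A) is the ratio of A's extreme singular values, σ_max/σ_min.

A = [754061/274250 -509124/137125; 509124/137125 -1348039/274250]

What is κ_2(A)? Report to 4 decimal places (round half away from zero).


M = AᵀA = [64217479249/3008522500 -21404591208/752130625; -21404591208/752130625 114161525401/3008522500]. tr(M)=3567580093/60170450, det(M)=35153041/481363600
solving λ² − 3567580093/60170450·λ + 35153041/481363600 = 0 gives λ = 5929/100, 5929/4813636
κ = σ_max/σ_min = (77/10)/(77/2194) = 219.4000

219.4000


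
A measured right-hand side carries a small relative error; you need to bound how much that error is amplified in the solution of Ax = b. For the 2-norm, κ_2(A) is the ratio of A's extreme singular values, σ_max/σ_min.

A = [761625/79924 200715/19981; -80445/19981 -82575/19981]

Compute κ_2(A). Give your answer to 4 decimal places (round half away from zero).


form AᵀA = [4045059225/37797904 1061778375/9449476; 1061778375/9449476 278728650/2362369] with trace 10112625/44944 and determinant 50625/44944
char-poly roots: 225 and 225/44944
κ = σ_max/σ_min = 15/(15/212) = 212.0000

212.0000


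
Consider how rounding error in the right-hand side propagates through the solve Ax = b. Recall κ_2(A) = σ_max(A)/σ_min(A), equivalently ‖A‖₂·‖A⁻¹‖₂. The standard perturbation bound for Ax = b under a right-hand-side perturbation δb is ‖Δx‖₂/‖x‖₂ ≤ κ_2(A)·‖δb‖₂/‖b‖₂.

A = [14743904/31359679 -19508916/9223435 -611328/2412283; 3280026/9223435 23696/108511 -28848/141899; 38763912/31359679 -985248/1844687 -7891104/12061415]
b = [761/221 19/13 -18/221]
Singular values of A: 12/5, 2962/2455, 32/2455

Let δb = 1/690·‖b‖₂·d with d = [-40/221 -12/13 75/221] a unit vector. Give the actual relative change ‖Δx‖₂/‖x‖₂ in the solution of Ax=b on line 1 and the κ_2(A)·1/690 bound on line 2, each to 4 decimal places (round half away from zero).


from the listed singular values, σ₁ = 12/5, σ_n = 32/2455
κ = σ_max/σ_min = (12/5)/(32/2455) = 184.1250
κ_2(A)·‖δb‖/‖b‖ = 0.2668
solve Ax = b  →  x = [-72.3321 -1.4930 -135.3187]
2-norm of b is 3.7417; of x, 153.4448
Δx = A⁻¹·δb where δb = 1/690·3.7417·d; ‖Δx‖ = 0.4160
dividing the unrounded norms, ‖Δx‖/‖x‖ = 0.0027
tightness: 0.0027 against a bound of 0.2668 (unrounded ratio ≈ 0.0102)

0.0027
0.2668


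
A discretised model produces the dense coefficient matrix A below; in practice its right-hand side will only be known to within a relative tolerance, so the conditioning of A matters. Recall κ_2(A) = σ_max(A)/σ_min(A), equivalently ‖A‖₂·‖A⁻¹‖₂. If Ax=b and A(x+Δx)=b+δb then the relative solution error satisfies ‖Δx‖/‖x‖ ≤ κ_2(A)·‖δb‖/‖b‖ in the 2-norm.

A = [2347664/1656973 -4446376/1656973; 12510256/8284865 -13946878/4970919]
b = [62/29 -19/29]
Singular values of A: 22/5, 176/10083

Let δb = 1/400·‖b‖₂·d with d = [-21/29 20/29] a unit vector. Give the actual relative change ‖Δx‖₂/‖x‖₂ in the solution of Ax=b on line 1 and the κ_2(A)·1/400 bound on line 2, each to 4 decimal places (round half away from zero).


0.0028
0.6302

from the listed singular values, σ₁ = 22/5, σ_n = 176/10083
κ = σ_max/σ_min = (22/5)/(176/10083) = 252.0750
perturbation bound = 252.0750·1/400 = 0.6302
solve Ax = b  →  x = [-100.9926 -54.1203]
2-norm of b is 2.2361; of x, 114.5798
re-solving with b+δb shifts x by Δx of norm 0.3203
dividing the unrounded norms, ‖Δx‖/‖x‖ = 0.0028
so the bound overstates the realised error by a factor of ≈ 225.4632 (computed from the unrounded values)


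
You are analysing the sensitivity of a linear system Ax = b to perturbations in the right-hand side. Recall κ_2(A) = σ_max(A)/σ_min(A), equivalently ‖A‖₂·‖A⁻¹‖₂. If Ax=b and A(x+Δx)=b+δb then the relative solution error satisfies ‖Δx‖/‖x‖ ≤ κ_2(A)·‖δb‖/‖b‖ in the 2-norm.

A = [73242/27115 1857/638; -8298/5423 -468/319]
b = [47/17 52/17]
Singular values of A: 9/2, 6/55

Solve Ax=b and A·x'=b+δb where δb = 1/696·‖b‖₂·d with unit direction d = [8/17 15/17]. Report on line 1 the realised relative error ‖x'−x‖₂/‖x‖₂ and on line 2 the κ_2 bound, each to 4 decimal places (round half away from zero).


largest singular value 9/2, smallest 6/55
κ = σ_max/σ_min = (9/2)/(6/55) = 41.2500
κ_2(A)·‖δb‖/‖b‖ = 0.0593
solve Ax = b  →  x = [-26.3985 25.4483]
‖b‖₂ = 4.1231 and ‖x‖₂ = 36.6673
with δb = [0.0028 0.0052], A·Δx = δb → ‖Δx‖ = 0.0543
relative error = 0.0015
tightness: 0.0015 against a bound of 0.0593 (unrounded ratio ≈ 0.0250)

0.0015
0.0593


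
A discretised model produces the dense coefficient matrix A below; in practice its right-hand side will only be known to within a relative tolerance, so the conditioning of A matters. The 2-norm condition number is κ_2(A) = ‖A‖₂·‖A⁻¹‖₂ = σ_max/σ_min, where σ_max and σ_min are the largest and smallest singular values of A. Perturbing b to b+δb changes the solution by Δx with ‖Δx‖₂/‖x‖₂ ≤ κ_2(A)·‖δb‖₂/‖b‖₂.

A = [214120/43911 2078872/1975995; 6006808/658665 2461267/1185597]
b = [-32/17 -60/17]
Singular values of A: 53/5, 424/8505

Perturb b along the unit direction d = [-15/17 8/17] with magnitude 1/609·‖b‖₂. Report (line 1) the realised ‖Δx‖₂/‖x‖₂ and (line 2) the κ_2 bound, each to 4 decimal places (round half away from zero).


0.3491
0.3491

largest singular value 53/5, smallest 424/8505
κ_2(A) = (53/5) / (424/8505) = 212.6250
κ_2(A)·‖δb‖/‖b‖ = 0.3491
solve Ax = b  →  x = [-0.3682 -0.0828]
2-norm of b is 4.0000; of x, 0.3774
with δb = [-0.0058 0.0031], A·Δx = δb → ‖Δx‖ = 0.1318
dividing the unrounded norms, ‖Δx‖/‖x‖ = 0.3491
tightness: 0.3491 against a bound of 0.3491; the bound is attained (ratio 1)


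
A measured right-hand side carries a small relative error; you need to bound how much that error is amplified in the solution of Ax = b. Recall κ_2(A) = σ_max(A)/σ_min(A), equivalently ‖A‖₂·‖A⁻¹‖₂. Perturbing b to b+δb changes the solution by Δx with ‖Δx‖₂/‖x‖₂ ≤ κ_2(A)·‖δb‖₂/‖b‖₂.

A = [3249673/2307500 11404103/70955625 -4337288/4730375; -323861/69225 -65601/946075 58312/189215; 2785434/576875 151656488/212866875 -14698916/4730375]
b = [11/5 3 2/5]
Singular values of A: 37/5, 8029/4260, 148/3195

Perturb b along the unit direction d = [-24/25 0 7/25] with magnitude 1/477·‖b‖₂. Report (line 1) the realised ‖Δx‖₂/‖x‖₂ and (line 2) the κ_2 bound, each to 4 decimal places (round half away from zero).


σ_max = 37/5, σ_min = 148/3195
condition number: (37/5) ÷ (148/3195) = 159.7500
worst-case relative error ≤ 159.7500 × 1/477 = 0.3349
solve Ax = b  →  x = [-0.7369 -41.8115 -10.8603]
2-norm of b is 3.7417; of x, 43.2052
with δb = [-0.0075 0.0000 0.0022], A·Δx = δb → ‖Δx‖ = 0.1693
realised ‖Δx‖/‖x‖ = 0.0039
tightness: 0.0039 against a bound of 0.3349 (unrounded ratio ≈ 0.0117)

0.0039
0.3349


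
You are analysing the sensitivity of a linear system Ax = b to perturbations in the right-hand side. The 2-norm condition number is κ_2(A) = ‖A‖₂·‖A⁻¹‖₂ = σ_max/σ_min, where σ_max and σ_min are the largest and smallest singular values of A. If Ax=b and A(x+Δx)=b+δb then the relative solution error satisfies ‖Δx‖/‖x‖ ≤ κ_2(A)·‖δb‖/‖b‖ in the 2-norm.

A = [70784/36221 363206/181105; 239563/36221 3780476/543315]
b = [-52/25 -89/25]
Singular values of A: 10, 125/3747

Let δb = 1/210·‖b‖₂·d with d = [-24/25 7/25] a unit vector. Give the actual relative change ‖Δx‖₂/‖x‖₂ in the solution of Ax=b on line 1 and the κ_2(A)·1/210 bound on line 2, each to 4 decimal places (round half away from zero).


from the listed singular values, σ₁ = 10, σ_n = 125/3747
κ_2(A) = 10 / (125/3747) = 299.7600
worst-case relative error ≤ 299.7600 × 1/210 = 1.4274
solve Ax = b  →  x = [-21.9826 20.3834]
‖b‖₂ = 4.1231 and ‖x‖₂ = 29.9787
with δb = [-0.0188 0.0055], A·Δx = δb → ‖Δx‖ = 0.5885
relative error = 0.0196
realised/bound (from unrounded values) ≈ 0.0138

0.0196
1.4274
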